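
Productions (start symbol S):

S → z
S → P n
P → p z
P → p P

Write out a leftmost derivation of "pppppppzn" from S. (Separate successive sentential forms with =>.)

S => Pn   [S → P n]
Pn => pPn   [P → p P]
pPn => ppPn   [P → p P]
ppPn => pppPn   [P → p P]
pppPn => ppppPn   [P → p P]
ppppPn => pppppPn   [P → p P]
pppppPn => ppppppPn   [P → p P]
ppppppPn => pppppppzn   [P → p z]

S => Pn => pPn => ppPn => pppPn => ppppPn => pppppPn => ppppppPn => pppppppzn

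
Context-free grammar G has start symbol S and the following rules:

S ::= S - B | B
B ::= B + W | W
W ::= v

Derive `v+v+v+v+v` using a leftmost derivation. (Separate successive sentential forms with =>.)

S => B => B+W => B+W+W => B+W+W+W => B+W+W+W+W => W+W+W+W+W => v+W+W+W+W => v+v+W+W+W => v+v+v+W+W => v+v+v+v+W => v+v+v+v+v

S => B   [S ::= B]
B => B+W   [B ::= B + W]
B+W => B+W+W   [B ::= B + W]
B+W+W => B+W+W+W   [B ::= B + W]
B+W+W+W => B+W+W+W+W   [B ::= B + W]
B+W+W+W+W => W+W+W+W+W   [B ::= W]
W+W+W+W+W => v+W+W+W+W   [W ::= v]
v+W+W+W+W => v+v+W+W+W   [W ::= v]
v+v+W+W+W => v+v+v+W+W   [W ::= v]
v+v+v+W+W => v+v+v+v+W   [W ::= v]
v+v+v+v+W => v+v+v+v+v   [W ::= v]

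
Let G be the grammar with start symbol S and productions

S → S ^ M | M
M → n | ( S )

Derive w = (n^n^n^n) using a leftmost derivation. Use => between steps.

S => M   [S → M]
M => (S)   [M → ( S )]
(S) => (S^M)   [S → S ^ M]
(S^M) => (S^M^M)   [S → S ^ M]
(S^M^M) => (S^M^M^M)   [S → S ^ M]
(S^M^M^M) => (M^M^M^M)   [S → M]
(M^M^M^M) => (n^M^M^M)   [M → n]
(n^M^M^M) => (n^n^M^M)   [M → n]
(n^n^M^M) => (n^n^n^M)   [M → n]
(n^n^n^M) => (n^n^n^n)   [M → n]

S=>M=>(S)=>(S^M)=>(S^M^M)=>(S^M^M^M)=>(M^M^M^M)=>(n^M^M^M)=>(n^n^M^M)=>(n^n^n^M)=>(n^n^n^n)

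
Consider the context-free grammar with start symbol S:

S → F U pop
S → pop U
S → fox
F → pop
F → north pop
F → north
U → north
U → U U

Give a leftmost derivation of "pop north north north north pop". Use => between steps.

S => F U pop   [S → F U pop]
F U pop => pop U pop   [F → pop]
pop U pop => pop U U pop   [U → U U]
pop U U pop => pop U U U pop   [U → U U]
pop U U U pop => pop north U U pop   [U → north]
pop north U U pop => pop north U U U pop   [U → U U]
pop north U U U pop => pop north north U U pop   [U → north]
pop north north U U pop => pop north north north U pop   [U → north]
pop north north north U pop => pop north north north north pop   [U → north]

S => F U pop => pop U pop => pop U U pop => pop U U U pop => pop north U U pop => pop north U U U pop => pop north north U U pop => pop north north north U pop => pop north north north north pop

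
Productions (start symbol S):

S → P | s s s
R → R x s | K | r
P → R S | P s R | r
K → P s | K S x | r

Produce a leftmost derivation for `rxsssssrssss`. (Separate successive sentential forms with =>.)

S=>P=>RS=>KS=>PsS=>PsRsS=>RSsRsS=>RxsSsRsS=>KxsSsRsS=>rxsSsRsS=>rxsssssRsS=>rxsssssrsS=>rxsssssrssss

S => P   [S → P]
P => RS   [P → R S]
RS => KS   [R → K]
KS => PsS   [K → P s]
PsS => PsRsS   [P → P s R]
PsRsS => RSsRsS   [P → R S]
RSsRsS => RxsSsRsS   [R → R x s]
RxsSsRsS => KxsSsRsS   [R → K]
KxsSsRsS => rxsSsRsS   [K → r]
rxsSsRsS => rxsssssRsS   [S → s s s]
rxsssssRsS => rxsssssrsS   [R → r]
rxsssssrsS => rxsssssrssss   [S → s s s]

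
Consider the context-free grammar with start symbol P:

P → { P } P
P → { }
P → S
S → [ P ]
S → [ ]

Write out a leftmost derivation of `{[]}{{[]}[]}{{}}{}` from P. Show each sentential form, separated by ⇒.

P ⇒ {P}P ⇒ {S}P ⇒ {[]}P ⇒ {[]}{P}P ⇒ {[]}{{P}P}P ⇒ {[]}{{S}P}P ⇒ {[]}{{[]}P}P ⇒ {[]}{{[]}S}P ⇒ {[]}{{[]}[]}P ⇒ {[]}{{[]}[]}{P}P ⇒ {[]}{{[]}[]}{{}}P ⇒ {[]}{{[]}[]}{{}}{}

P ⇒ {P}P   [P → { P } P]
{P}P ⇒ {S}P   [P → S]
{S}P ⇒ {[]}P   [S → [ ]]
{[]}P ⇒ {[]}{P}P   [P → { P } P]
{[]}{P}P ⇒ {[]}{{P}P}P   [P → { P } P]
{[]}{{P}P}P ⇒ {[]}{{S}P}P   [P → S]
{[]}{{S}P}P ⇒ {[]}{{[]}P}P   [S → [ ]]
{[]}{{[]}P}P ⇒ {[]}{{[]}S}P   [P → S]
{[]}{{[]}S}P ⇒ {[]}{{[]}[]}P   [S → [ ]]
{[]}{{[]}[]}P ⇒ {[]}{{[]}[]}{P}P   [P → { P } P]
{[]}{{[]}[]}{P}P ⇒ {[]}{{[]}[]}{{}}P   [P → { }]
{[]}{{[]}[]}{{}}P ⇒ {[]}{{[]}[]}{{}}{}   [P → { }]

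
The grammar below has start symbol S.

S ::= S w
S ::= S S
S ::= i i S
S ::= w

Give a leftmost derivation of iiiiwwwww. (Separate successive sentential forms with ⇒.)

S ⇒ SS ⇒ iiSS ⇒ iiSwS ⇒ iiSSwS ⇒ iiSSSwS ⇒ iiiiSSSwS ⇒ iiiiwSSwS ⇒ iiiiwwSwS ⇒ iiiiwwwwS ⇒ iiiiwwwww

S ⇒ SS   [S ::= S S]
SS ⇒ iiSS   [S ::= i i S]
iiSS ⇒ iiSwS   [S ::= S w]
iiSwS ⇒ iiSSwS   [S ::= S S]
iiSSwS ⇒ iiSSSwS   [S ::= S S]
iiSSSwS ⇒ iiiiSSSwS   [S ::= i i S]
iiiiSSSwS ⇒ iiiiwSSwS   [S ::= w]
iiiiwSSwS ⇒ iiiiwwSwS   [S ::= w]
iiiiwwSwS ⇒ iiiiwwwwS   [S ::= w]
iiiiwwwwS ⇒ iiiiwwwww   [S ::= w]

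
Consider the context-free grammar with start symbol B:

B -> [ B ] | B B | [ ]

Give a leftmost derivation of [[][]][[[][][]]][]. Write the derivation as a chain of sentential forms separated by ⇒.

B⇒BB⇒[B]B⇒[BB]B⇒[[]B]B⇒[[][]]B⇒[[][]]BB⇒[[][]][B]B⇒[[][]][[B]]B⇒[[][]][[BB]]B⇒[[][]][[BBB]]B⇒[[][]][[[]BB]]B⇒[[][]][[[][]B]]B⇒[[][]][[[][][]]]B⇒[[][]][[[][][]]][]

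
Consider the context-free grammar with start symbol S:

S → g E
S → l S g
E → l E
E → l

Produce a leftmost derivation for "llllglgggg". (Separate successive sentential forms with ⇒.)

S ⇒ lSg ⇒ llSgg ⇒ lllSggg ⇒ llllSgggg ⇒ llllgEgggg ⇒ llllglgggg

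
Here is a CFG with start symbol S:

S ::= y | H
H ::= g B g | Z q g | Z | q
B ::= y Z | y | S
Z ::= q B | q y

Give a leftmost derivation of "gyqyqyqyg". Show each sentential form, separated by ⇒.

S ⇒ H ⇒ gBg ⇒ gyZg ⇒ gyqBg ⇒ gyqyZg ⇒ gyqyqBg ⇒ gyqyqyZg ⇒ gyqyqyqyg

S ⇒ H   [S ::= H]
H ⇒ gBg   [H ::= g B g]
gBg ⇒ gyZg   [B ::= y Z]
gyZg ⇒ gyqBg   [Z ::= q B]
gyqBg ⇒ gyqyZg   [B ::= y Z]
gyqyZg ⇒ gyqyqBg   [Z ::= q B]
gyqyqBg ⇒ gyqyqyZg   [B ::= y Z]
gyqyqyZg ⇒ gyqyqyqyg   [Z ::= q y]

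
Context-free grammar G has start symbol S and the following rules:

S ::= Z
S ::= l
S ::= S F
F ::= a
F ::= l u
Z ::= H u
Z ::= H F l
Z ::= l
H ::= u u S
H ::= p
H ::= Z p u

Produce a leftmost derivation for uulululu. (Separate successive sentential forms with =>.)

S => SF => SFF => ZFF => HuFF => uuSuFF => uuluFF => uululuF => uulululu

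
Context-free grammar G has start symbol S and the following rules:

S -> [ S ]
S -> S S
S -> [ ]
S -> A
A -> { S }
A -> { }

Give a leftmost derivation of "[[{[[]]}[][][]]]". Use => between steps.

S => [S] => [[S]] => [[SS]] => [[SSS]] => [[SSSS]] => [[ASSS]] => [[{S}SSS]] => [[{[S]}SSS]] => [[{[[]]}SSS]] => [[{[[]]}[]SS]] => [[{[[]]}[][]S]] => [[{[[]]}[][][]]]

S => [S]   [S -> [ S ]]
[S] => [[S]]   [S -> [ S ]]
[[S]] => [[SS]]   [S -> S S]
[[SS]] => [[SSS]]   [S -> S S]
[[SSS]] => [[SSSS]]   [S -> S S]
[[SSSS]] => [[ASSS]]   [S -> A]
[[ASSS]] => [[{S}SSS]]   [A -> { S }]
[[{S}SSS]] => [[{[S]}SSS]]   [S -> [ S ]]
[[{[S]}SSS]] => [[{[[]]}SSS]]   [S -> [ ]]
[[{[[]]}SSS]] => [[{[[]]}[]SS]]   [S -> [ ]]
[[{[[]]}[]SS]] => [[{[[]]}[][]S]]   [S -> [ ]]
[[{[[]]}[][]S]] => [[{[[]]}[][][]]]   [S -> [ ]]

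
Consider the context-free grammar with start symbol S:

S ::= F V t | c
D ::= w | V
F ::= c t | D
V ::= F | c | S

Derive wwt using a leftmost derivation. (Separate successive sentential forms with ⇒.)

S ⇒ FVt   [S ::= F V t]
FVt ⇒ DVt   [F ::= D]
DVt ⇒ wVt   [D ::= w]
wVt ⇒ wFt   [V ::= F]
wFt ⇒ wDt   [F ::= D]
wDt ⇒ wwt   [D ::= w]

S ⇒ FVt ⇒ DVt ⇒ wVt ⇒ wFt ⇒ wDt ⇒ wwt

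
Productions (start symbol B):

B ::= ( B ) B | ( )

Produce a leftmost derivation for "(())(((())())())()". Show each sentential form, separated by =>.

B=>(B)B=>(())B=>(())(B)B=>(())((B)B)B=>(())(((B)B)B)B=>(())(((())B)B)B=>(())(((())())B)B=>(())(((())())())B=>(())(((())())())()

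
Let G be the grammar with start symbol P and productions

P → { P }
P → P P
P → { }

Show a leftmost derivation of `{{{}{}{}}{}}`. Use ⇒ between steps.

P⇒{P}⇒{PP}⇒{{P}P}⇒{{PP}P}⇒{{PPP}P}⇒{{{}PP}P}⇒{{{}{}P}P}⇒{{{}{}{}}P}⇒{{{}{}{}}{}}

P ⇒ {P}   [P → { P }]
{P} ⇒ {PP}   [P → P P]
{PP} ⇒ {{P}P}   [P → { P }]
{{P}P} ⇒ {{PP}P}   [P → P P]
{{PP}P} ⇒ {{PPP}P}   [P → P P]
{{PPP}P} ⇒ {{{}PP}P}   [P → { }]
{{{}PP}P} ⇒ {{{}{}P}P}   [P → { }]
{{{}{}P}P} ⇒ {{{}{}{}}P}   [P → { }]
{{{}{}{}}P} ⇒ {{{}{}{}}{}}   [P → { }]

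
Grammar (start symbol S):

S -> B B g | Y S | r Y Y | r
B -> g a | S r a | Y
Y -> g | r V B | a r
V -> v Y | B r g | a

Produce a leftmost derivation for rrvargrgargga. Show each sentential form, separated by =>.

S=>rYY=>rrVBY=>rrvYBY=>rrvarBY=>rrvarYY=>rrvargY=>rrvargrVB=>rrvargrBrgB=>rrvargrgargB=>rrvargrgargga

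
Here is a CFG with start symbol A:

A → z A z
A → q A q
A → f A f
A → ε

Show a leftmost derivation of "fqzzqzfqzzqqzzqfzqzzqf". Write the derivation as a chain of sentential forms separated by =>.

A => fAf => fqAqf => fqzAzqf => fqzzAzzqf => fqzzqAqzzqf => fqzzqzAzqzzqf => fqzzqzfAfzqzzqf => fqzzqzfqAqfzqzzqf => fqzzqzfqzAzqfzqzzqf => fqzzqzfqzzAzzqfzqzzqf => fqzzqzfqzzqAqzzqfzqzzqf => fqzzqzfqzzqqzzqfzqzzqf

A => fAf   [A → f A f]
fAf => fqAqf   [A → q A q]
fqAqf => fqzAzqf   [A → z A z]
fqzAzqf => fqzzAzzqf   [A → z A z]
fqzzAzzqf => fqzzqAqzzqf   [A → q A q]
fqzzqAqzzqf => fqzzqzAzqzzqf   [A → z A z]
fqzzqzAzqzzqf => fqzzqzfAfzqzzqf   [A → f A f]
fqzzqzfAfzqzzqf => fqzzqzfqAqfzqzzqf   [A → q A q]
fqzzqzfqAqfzqzzqf => fqzzqzfqzAzqfzqzzqf   [A → z A z]
fqzzqzfqzAzqfzqzzqf => fqzzqzfqzzAzzqfzqzzqf   [A → z A z]
fqzzqzfqzzAzzqfzqzzqf => fqzzqzfqzzqAqzzqfzqzzqf   [A → q A q]
fqzzqzfqzzqAqzzqfzqzzqf => fqzzqzfqzzqqzzqfzqzzqf   [A → ε]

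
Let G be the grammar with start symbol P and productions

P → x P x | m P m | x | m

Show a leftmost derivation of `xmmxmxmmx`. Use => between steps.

P => xPx   [P → x P x]
xPx => xmPmx   [P → m P m]
xmPmx => xmmPmmx   [P → m P m]
xmmPmmx => xmmxPxmmx   [P → x P x]
xmmxPxmmx => xmmxmxmmx   [P → m]

P => xPx => xmPmx => xmmPmmx => xmmxPxmmx => xmmxmxmmx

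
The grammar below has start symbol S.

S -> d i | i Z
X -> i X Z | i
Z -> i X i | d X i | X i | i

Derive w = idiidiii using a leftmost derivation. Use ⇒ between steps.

S ⇒ iZ   [S -> i Z]
iZ ⇒ idXi   [Z -> d X i]
idXi ⇒ idiXZi   [X -> i X Z]
idiXZi ⇒ idiiZi   [X -> i]
idiiZi ⇒ idiidXii   [Z -> d X i]
idiidXii ⇒ idiidiii   [X -> i]

S ⇒ iZ ⇒ idXi ⇒ idiXZi ⇒ idiiZi ⇒ idiidXii ⇒ idiidiii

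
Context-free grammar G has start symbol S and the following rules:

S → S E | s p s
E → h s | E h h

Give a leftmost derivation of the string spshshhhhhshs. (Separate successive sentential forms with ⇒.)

S ⇒ SE   [S → S E]
SE ⇒ SEE   [S → S E]
SEE ⇒ SEEE   [S → S E]
SEEE ⇒ spsEEE   [S → s p s]
spsEEE ⇒ spsEhhEE   [E → E h h]
spsEhhEE ⇒ spsEhhhhEE   [E → E h h]
spsEhhhhEE ⇒ spshshhhhEE   [E → h s]
spshshhhhEE ⇒ spshshhhhhsE   [E → h s]
spshshhhhhsE ⇒ spshshhhhhshs   [E → h s]

S⇒SE⇒SEE⇒SEEE⇒spsEEE⇒spsEhhEE⇒spsEhhhhEE⇒spshshhhhEE⇒spshshhhhhsE⇒spshshhhhhshs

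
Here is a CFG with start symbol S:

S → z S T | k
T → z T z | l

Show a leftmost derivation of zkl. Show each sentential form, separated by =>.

S => zST   [S → z S T]
zST => zkT   [S → k]
zkT => zkl   [T → l]

S=>zST=>zkT=>zkl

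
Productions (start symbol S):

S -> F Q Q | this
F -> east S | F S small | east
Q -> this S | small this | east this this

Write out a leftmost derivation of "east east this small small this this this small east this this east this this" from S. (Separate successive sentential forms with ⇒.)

S ⇒ F Q Q ⇒ F S small Q Q ⇒ east S small Q Q ⇒ east F Q Q small Q Q ⇒ east F S small Q Q small Q Q ⇒ east east S small Q Q small Q Q ⇒ east east this small Q Q small Q Q ⇒ east east this small small this Q small Q Q ⇒ east east this small small this this S small Q Q ⇒ east east this small small this this this small Q Q ⇒ east east this small small this this this small east this this Q ⇒ east east this small small this this this small east this this east this this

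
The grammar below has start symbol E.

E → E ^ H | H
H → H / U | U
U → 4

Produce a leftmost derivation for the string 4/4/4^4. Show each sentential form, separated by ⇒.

E ⇒ E^H ⇒ H^H ⇒ H/U^H ⇒ H/U/U^H ⇒ U/U/U^H ⇒ 4/U/U^H ⇒ 4/4/U^H ⇒ 4/4/4^H ⇒ 4/4/4^U ⇒ 4/4/4^4

E ⇒ E^H   [E → E ^ H]
E^H ⇒ H^H   [E → H]
H^H ⇒ H/U^H   [H → H / U]
H/U^H ⇒ H/U/U^H   [H → H / U]
H/U/U^H ⇒ U/U/U^H   [H → U]
U/U/U^H ⇒ 4/U/U^H   [U → 4]
4/U/U^H ⇒ 4/4/U^H   [U → 4]
4/4/U^H ⇒ 4/4/4^H   [U → 4]
4/4/4^H ⇒ 4/4/4^U   [H → U]
4/4/4^U ⇒ 4/4/4^4   [U → 4]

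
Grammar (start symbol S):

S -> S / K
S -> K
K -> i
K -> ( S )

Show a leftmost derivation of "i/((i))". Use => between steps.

S => S/K   [S -> S / K]
S/K => K/K   [S -> K]
K/K => i/K   [K -> i]
i/K => i/(S)   [K -> ( S )]
i/(S) => i/(K)   [S -> K]
i/(K) => i/((S))   [K -> ( S )]
i/((S)) => i/((K))   [S -> K]
i/((K)) => i/((i))   [K -> i]

S=>S/K=>K/K=>i/K=>i/(S)=>i/(K)=>i/((S))=>i/((K))=>i/((i))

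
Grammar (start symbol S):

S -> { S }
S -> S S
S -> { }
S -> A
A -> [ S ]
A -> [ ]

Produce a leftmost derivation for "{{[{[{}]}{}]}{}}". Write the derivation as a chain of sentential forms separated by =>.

S=>{S}=>{SS}=>{{S}S}=>{{A}S}=>{{[S]}S}=>{{[SS]}S}=>{{[{S}S]}S}=>{{[{A}S]}S}=>{{[{[S]}S]}S}=>{{[{[{}]}S]}S}=>{{[{[{}]}{}]}S}=>{{[{[{}]}{}]}{}}

S => {S}   [S -> { S }]
{S} => {SS}   [S -> S S]
{SS} => {{S}S}   [S -> { S }]
{{S}S} => {{A}S}   [S -> A]
{{A}S} => {{[S]}S}   [A -> [ S ]]
{{[S]}S} => {{[SS]}S}   [S -> S S]
{{[SS]}S} => {{[{S}S]}S}   [S -> { S }]
{{[{S}S]}S} => {{[{A}S]}S}   [S -> A]
{{[{A}S]}S} => {{[{[S]}S]}S}   [A -> [ S ]]
{{[{[S]}S]}S} => {{[{[{}]}S]}S}   [S -> { }]
{{[{[{}]}S]}S} => {{[{[{}]}{}]}S}   [S -> { }]
{{[{[{}]}{}]}S} => {{[{[{}]}{}]}{}}   [S -> { }]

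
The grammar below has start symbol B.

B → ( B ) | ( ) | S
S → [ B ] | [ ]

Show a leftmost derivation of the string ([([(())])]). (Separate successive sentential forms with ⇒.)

B ⇒ (B) ⇒ (S) ⇒ ([B]) ⇒ ([(B)]) ⇒ ([(S)]) ⇒ ([([B])]) ⇒ ([([(B)])]) ⇒ ([([(())])])

B ⇒ (B)   [B → ( B )]
(B) ⇒ (S)   [B → S]
(S) ⇒ ([B])   [S → [ B ]]
([B]) ⇒ ([(B)])   [B → ( B )]
([(B)]) ⇒ ([(S)])   [B → S]
([(S)]) ⇒ ([([B])])   [S → [ B ]]
([([B])]) ⇒ ([([(B)])])   [B → ( B )]
([([(B)])]) ⇒ ([([(())])])   [B → ( )]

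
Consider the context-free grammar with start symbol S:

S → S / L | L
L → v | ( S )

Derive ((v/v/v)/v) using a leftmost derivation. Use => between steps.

S => L => (S) => (S/L) => (L/L) => ((S)/L) => ((S/L)/L) => ((S/L/L)/L) => ((L/L/L)/L) => ((v/L/L)/L) => ((v/v/L)/L) => ((v/v/v)/L) => ((v/v/v)/v)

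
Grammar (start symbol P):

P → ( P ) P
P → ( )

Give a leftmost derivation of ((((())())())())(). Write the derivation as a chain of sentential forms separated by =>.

P => (P)P   [P → ( P ) P]
(P)P => ((P)P)P   [P → ( P ) P]
((P)P)P => (((P)P)P)P   [P → ( P ) P]
(((P)P)P)P => ((((P)P)P)P)P   [P → ( P ) P]
((((P)P)P)P)P => ((((())P)P)P)P   [P → ( )]
((((())P)P)P)P => ((((())())P)P)P   [P → ( )]
((((())())P)P)P => ((((())())())P)P   [P → ( )]
((((())())())P)P => ((((())())())())P   [P → ( )]
((((())())())())P => ((((())())())())()   [P → ( )]

P => (P)P => ((P)P)P => (((P)P)P)P => ((((P)P)P)P)P => ((((())P)P)P)P => ((((())())P)P)P => ((((())())())P)P => ((((())())())())P => ((((())())())())()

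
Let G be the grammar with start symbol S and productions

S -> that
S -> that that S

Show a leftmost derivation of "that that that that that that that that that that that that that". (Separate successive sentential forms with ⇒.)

S ⇒ that that S ⇒ that that that that S ⇒ that that that that that that S ⇒ that that that that that that that that S ⇒ that that that that that that that that that that S ⇒ that that that that that that that that that that that that S ⇒ that that that that that that that that that that that that that

S ⇒ that that S   [S -> that that S]
that that S ⇒ that that that that S   [S -> that that S]
that that that that S ⇒ that that that that that that S   [S -> that that S]
that that that that that that S ⇒ that that that that that that that that S   [S -> that that S]
that that that that that that that that S ⇒ that that that that that that that that that that S   [S -> that that S]
that that that that that that that that that that S ⇒ that that that that that that that that that that that that S   [S -> that that S]
that that that that that that that that that that that that S ⇒ that that that that that that that that that that that that that   [S -> that]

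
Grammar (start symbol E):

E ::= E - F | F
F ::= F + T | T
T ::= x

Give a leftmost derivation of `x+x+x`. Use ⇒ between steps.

E ⇒ F   [E ::= F]
F ⇒ F+T   [F ::= F + T]
F+T ⇒ F+T+T   [F ::= F + T]
F+T+T ⇒ T+T+T   [F ::= T]
T+T+T ⇒ x+T+T   [T ::= x]
x+T+T ⇒ x+x+T   [T ::= x]
x+x+T ⇒ x+x+x   [T ::= x]

E ⇒ F ⇒ F+T ⇒ F+T+T ⇒ T+T+T ⇒ x+T+T ⇒ x+x+T ⇒ x+x+x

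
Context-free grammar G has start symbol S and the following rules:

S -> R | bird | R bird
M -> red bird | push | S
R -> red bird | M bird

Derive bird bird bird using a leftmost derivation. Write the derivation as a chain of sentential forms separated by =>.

S => R bird => M bird bird => S bird bird => bird bird bird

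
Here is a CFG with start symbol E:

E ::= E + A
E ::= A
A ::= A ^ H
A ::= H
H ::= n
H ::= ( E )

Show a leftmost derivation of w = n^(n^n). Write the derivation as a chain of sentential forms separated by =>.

E => A   [E ::= A]
A => A^H   [A ::= A ^ H]
A^H => H^H   [A ::= H]
H^H => n^H   [H ::= n]
n^H => n^(E)   [H ::= ( E )]
n^(E) => n^(A)   [E ::= A]
n^(A) => n^(A^H)   [A ::= A ^ H]
n^(A^H) => n^(H^H)   [A ::= H]
n^(H^H) => n^(n^H)   [H ::= n]
n^(n^H) => n^(n^n)   [H ::= n]

E => A => A^H => H^H => n^H => n^(E) => n^(A) => n^(A^H) => n^(H^H) => n^(n^H) => n^(n^n)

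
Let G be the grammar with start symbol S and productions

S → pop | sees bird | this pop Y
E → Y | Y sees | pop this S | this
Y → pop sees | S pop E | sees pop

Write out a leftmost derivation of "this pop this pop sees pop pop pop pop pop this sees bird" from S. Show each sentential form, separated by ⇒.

S ⇒ this pop Y ⇒ this pop S pop E ⇒ this pop this pop Y pop E ⇒ this pop this pop sees pop pop E ⇒ this pop this pop sees pop pop Y ⇒ this pop this pop sees pop pop S pop E ⇒ this pop this pop sees pop pop pop pop E ⇒ this pop this pop sees pop pop pop pop pop this S ⇒ this pop this pop sees pop pop pop pop pop this sees bird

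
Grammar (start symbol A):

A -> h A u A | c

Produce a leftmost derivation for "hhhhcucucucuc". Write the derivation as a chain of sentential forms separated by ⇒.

A ⇒ hAuA ⇒ hhAuAuA ⇒ hhhAuAuAuA ⇒ hhhhAuAuAuAuA ⇒ hhhhcuAuAuAuA ⇒ hhhhcucuAuAuA ⇒ hhhhcucucuAuA ⇒ hhhhcucucucuA ⇒ hhhhcucucucuc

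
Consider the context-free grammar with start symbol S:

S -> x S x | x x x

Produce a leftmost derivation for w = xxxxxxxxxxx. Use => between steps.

S => xSx => xxSxx => xxxSxxx => xxxxSxxxx => xxxxxxxxxxx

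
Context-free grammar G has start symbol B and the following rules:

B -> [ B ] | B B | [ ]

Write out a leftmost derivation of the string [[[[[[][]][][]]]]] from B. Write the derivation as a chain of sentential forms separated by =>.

B => [B] => [[B]] => [[[B]]] => [[[[B]]]] => [[[[BB]]]] => [[[[BBB]]]] => [[[[[B]BB]]]] => [[[[[BB]BB]]]] => [[[[[[]B]BB]]]] => [[[[[[][]]BB]]]] => [[[[[[][]][]B]]]] => [[[[[[][]][][]]]]]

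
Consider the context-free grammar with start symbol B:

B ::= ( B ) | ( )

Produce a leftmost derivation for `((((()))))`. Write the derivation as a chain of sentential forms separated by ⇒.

B ⇒ (B) ⇒ ((B)) ⇒ (((B))) ⇒ ((((B)))) ⇒ ((((()))))

B ⇒ (B)   [B ::= ( B )]
(B) ⇒ ((B))   [B ::= ( B )]
((B)) ⇒ (((B)))   [B ::= ( B )]
(((B))) ⇒ ((((B))))   [B ::= ( B )]
((((B)))) ⇒ ((((()))))   [B ::= ( )]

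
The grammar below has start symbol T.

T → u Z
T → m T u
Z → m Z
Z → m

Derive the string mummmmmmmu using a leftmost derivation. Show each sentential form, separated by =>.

T=>mTu=>muZu=>mumZu=>mummZu=>mummmZu=>mummmmZu=>mummmmmZu=>mummmmmmZu=>mummmmmmmu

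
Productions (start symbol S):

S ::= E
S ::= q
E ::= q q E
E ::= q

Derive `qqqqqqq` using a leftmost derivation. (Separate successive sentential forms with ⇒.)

S⇒E⇒qqE⇒qqqqE⇒qqqqqqE⇒qqqqqqq

S ⇒ E   [S ::= E]
E ⇒ qqE   [E ::= q q E]
qqE ⇒ qqqqE   [E ::= q q E]
qqqqE ⇒ qqqqqqE   [E ::= q q E]
qqqqqqE ⇒ qqqqqqq   [E ::= q]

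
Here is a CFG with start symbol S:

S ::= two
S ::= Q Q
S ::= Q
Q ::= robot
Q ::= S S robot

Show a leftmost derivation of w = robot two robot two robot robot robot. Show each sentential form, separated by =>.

S => Q Q => robot Q => robot S S robot => robot two S robot => robot two Q Q robot => robot two S S robot Q robot => robot two Q S robot Q robot => robot two robot S robot Q robot => robot two robot two robot Q robot => robot two robot two robot robot robot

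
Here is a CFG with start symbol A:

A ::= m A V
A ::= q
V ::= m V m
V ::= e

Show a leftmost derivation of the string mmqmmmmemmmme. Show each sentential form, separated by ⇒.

A ⇒ mAV ⇒ mmAVV ⇒ mmqVV ⇒ mmqmVmV ⇒ mmqmmVmmV ⇒ mmqmmmVmmmV ⇒ mmqmmmmVmmmmV ⇒ mmqmmmmemmmmV ⇒ mmqmmmmemmmme

A ⇒ mAV   [A ::= m A V]
mAV ⇒ mmAVV   [A ::= m A V]
mmAVV ⇒ mmqVV   [A ::= q]
mmqVV ⇒ mmqmVmV   [V ::= m V m]
mmqmVmV ⇒ mmqmmVmmV   [V ::= m V m]
mmqmmVmmV ⇒ mmqmmmVmmmV   [V ::= m V m]
mmqmmmVmmmV ⇒ mmqmmmmVmmmmV   [V ::= m V m]
mmqmmmmVmmmmV ⇒ mmqmmmmemmmmV   [V ::= e]
mmqmmmmemmmmV ⇒ mmqmmmmemmmme   [V ::= e]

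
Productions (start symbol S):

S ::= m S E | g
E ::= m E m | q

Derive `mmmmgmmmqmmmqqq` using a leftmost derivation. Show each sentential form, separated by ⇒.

S⇒mSE⇒mmSEE⇒mmmSEEE⇒mmmmSEEEE⇒mmmmgEEEE⇒mmmmgmEmEEE⇒mmmmgmmEmmEEE⇒mmmmgmmmEmmmEEE⇒mmmmgmmmqmmmEEE⇒mmmmgmmmqmmmqEE⇒mmmmgmmmqmmmqqE⇒mmmmgmmmqmmmqqq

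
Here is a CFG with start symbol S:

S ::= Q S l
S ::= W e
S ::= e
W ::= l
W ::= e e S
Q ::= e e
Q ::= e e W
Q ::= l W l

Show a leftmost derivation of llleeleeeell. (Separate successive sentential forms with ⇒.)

S⇒QSl⇒lWlSl⇒lllSl⇒lllQSll⇒llleeWSll⇒llleelSll⇒llleelWell⇒llleeleeSell⇒llleeleeeell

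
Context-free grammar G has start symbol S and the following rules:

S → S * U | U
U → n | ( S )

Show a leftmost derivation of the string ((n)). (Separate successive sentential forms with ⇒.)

S ⇒ U ⇒ (S) ⇒ (U) ⇒ ((S)) ⇒ ((U)) ⇒ ((n))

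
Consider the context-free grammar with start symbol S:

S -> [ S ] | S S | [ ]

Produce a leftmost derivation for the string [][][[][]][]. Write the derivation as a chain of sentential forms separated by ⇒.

S⇒SS⇒SSS⇒SSSS⇒[]SSS⇒[][]SS⇒[][][S]S⇒[][][SS]S⇒[][][[]S]S⇒[][][[][]]S⇒[][][[][]][]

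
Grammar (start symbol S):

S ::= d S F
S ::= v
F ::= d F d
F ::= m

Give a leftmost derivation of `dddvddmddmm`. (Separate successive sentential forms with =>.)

S => dSF => ddSFF => dddSFFF => dddvFFF => dddvdFdFF => dddvddFddFF => dddvddmddFF => dddvddmddmF => dddvddmddmm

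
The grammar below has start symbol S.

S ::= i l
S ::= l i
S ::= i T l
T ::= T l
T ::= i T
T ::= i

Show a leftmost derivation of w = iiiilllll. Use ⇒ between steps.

S ⇒ iTl   [S ::= i T l]
iTl ⇒ iTll   [T ::= T l]
iTll ⇒ iTlll   [T ::= T l]
iTlll ⇒ iiTlll   [T ::= i T]
iiTlll ⇒ iiTllll   [T ::= T l]
iiTllll ⇒ iiTlllll   [T ::= T l]
iiTlllll ⇒ iiiTlllll   [T ::= i T]
iiiTlllll ⇒ iiiilllll   [T ::= i]

S⇒iTl⇒iTll⇒iTlll⇒iiTlll⇒iiTllll⇒iiTlllll⇒iiiTlllll⇒iiiilllll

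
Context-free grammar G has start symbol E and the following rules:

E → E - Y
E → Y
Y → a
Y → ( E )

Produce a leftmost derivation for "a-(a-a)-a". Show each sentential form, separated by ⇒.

E ⇒ E-Y ⇒ E-Y-Y ⇒ Y-Y-Y ⇒ a-Y-Y ⇒ a-(E)-Y ⇒ a-(E-Y)-Y ⇒ a-(Y-Y)-Y ⇒ a-(a-Y)-Y ⇒ a-(a-a)-Y ⇒ a-(a-a)-a

E ⇒ E-Y   [E → E - Y]
E-Y ⇒ E-Y-Y   [E → E - Y]
E-Y-Y ⇒ Y-Y-Y   [E → Y]
Y-Y-Y ⇒ a-Y-Y   [Y → a]
a-Y-Y ⇒ a-(E)-Y   [Y → ( E )]
a-(E)-Y ⇒ a-(E-Y)-Y   [E → E - Y]
a-(E-Y)-Y ⇒ a-(Y-Y)-Y   [E → Y]
a-(Y-Y)-Y ⇒ a-(a-Y)-Y   [Y → a]
a-(a-Y)-Y ⇒ a-(a-a)-Y   [Y → a]
a-(a-a)-Y ⇒ a-(a-a)-a   [Y → a]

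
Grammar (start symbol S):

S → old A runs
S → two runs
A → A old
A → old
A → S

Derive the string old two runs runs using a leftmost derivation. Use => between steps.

S => old A runs => old S runs => old two runs runs

S => old A runs   [S → old A runs]
old A runs => old S runs   [A → S]
old S runs => old two runs runs   [S → two runs]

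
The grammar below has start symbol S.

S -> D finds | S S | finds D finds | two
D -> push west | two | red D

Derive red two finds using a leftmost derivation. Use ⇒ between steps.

S ⇒ D finds ⇒ red D finds ⇒ red two finds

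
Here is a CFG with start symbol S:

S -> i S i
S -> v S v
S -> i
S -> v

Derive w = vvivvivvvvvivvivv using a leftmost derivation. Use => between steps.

S => vSv   [S -> v S v]
vSv => vvSvv   [S -> v S v]
vvSvv => vviSivv   [S -> i S i]
vviSivv => vvivSvivv   [S -> v S v]
vvivSvivv => vvivvSvvivv   [S -> v S v]
vvivvSvvivv => vvivviSivvivv   [S -> i S i]
vvivviSivvivv => vvivvivSvivvivv   [S -> v S v]
vvivvivSvivvivv => vvivvivvSvvivvivv   [S -> v S v]
vvivvivvSvvivvivv => vvivvivvvvvivvivv   [S -> v]

S=>vSv=>vvSvv=>vviSivv=>vvivSvivv=>vvivvSvvivv=>vvivviSivvivv=>vvivvivSvivvivv=>vvivvivvSvvivvivv=>vvivvivvvvvivvivv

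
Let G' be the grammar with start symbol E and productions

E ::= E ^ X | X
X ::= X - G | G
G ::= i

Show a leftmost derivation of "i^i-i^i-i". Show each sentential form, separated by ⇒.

E⇒E^X⇒E^X^X⇒X^X^X⇒G^X^X⇒i^X^X⇒i^X-G^X⇒i^G-G^X⇒i^i-G^X⇒i^i-i^X⇒i^i-i^X-G⇒i^i-i^G-G⇒i^i-i^i-G⇒i^i-i^i-i

E ⇒ E^X   [E ::= E ^ X]
E^X ⇒ E^X^X   [E ::= E ^ X]
E^X^X ⇒ X^X^X   [E ::= X]
X^X^X ⇒ G^X^X   [X ::= G]
G^X^X ⇒ i^X^X   [G ::= i]
i^X^X ⇒ i^X-G^X   [X ::= X - G]
i^X-G^X ⇒ i^G-G^X   [X ::= G]
i^G-G^X ⇒ i^i-G^X   [G ::= i]
i^i-G^X ⇒ i^i-i^X   [G ::= i]
i^i-i^X ⇒ i^i-i^X-G   [X ::= X - G]
i^i-i^X-G ⇒ i^i-i^G-G   [X ::= G]
i^i-i^G-G ⇒ i^i-i^i-G   [G ::= i]
i^i-i^i-G ⇒ i^i-i^i-i   [G ::= i]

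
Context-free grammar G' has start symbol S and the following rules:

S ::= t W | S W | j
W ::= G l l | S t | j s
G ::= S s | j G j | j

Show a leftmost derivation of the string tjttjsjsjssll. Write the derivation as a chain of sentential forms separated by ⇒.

S ⇒ SW ⇒ tWW ⇒ tStW ⇒ tjtW ⇒ tjtGll ⇒ tjtSsll ⇒ tjtSWsll ⇒ tjtSWWsll ⇒ tjttWWWsll ⇒ tjttjsWWsll ⇒ tjttjsjsWsll ⇒ tjttjsjsjssll

S ⇒ SW   [S ::= S W]
SW ⇒ tWW   [S ::= t W]
tWW ⇒ tStW   [W ::= S t]
tStW ⇒ tjtW   [S ::= j]
tjtW ⇒ tjtGll   [W ::= G l l]
tjtGll ⇒ tjtSsll   [G ::= S s]
tjtSsll ⇒ tjtSWsll   [S ::= S W]
tjtSWsll ⇒ tjtSWWsll   [S ::= S W]
tjtSWWsll ⇒ tjttWWWsll   [S ::= t W]
tjttWWWsll ⇒ tjttjsWWsll   [W ::= j s]
tjttjsWWsll ⇒ tjttjsjsWsll   [W ::= j s]
tjttjsjsWsll ⇒ tjttjsjsjssll   [W ::= j s]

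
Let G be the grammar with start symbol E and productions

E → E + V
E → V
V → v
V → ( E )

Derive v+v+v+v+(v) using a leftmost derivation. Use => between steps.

E => E+V => E+V+V => E+V+V+V => E+V+V+V+V => V+V+V+V+V => v+V+V+V+V => v+v+V+V+V => v+v+v+V+V => v+v+v+v+V => v+v+v+v+(E) => v+v+v+v+(V) => v+v+v+v+(v)

E => E+V   [E → E + V]
E+V => E+V+V   [E → E + V]
E+V+V => E+V+V+V   [E → E + V]
E+V+V+V => E+V+V+V+V   [E → E + V]
E+V+V+V+V => V+V+V+V+V   [E → V]
V+V+V+V+V => v+V+V+V+V   [V → v]
v+V+V+V+V => v+v+V+V+V   [V → v]
v+v+V+V+V => v+v+v+V+V   [V → v]
v+v+v+V+V => v+v+v+v+V   [V → v]
v+v+v+v+V => v+v+v+v+(E)   [V → ( E )]
v+v+v+v+(E) => v+v+v+v+(V)   [E → V]
v+v+v+v+(V) => v+v+v+v+(v)   [V → v]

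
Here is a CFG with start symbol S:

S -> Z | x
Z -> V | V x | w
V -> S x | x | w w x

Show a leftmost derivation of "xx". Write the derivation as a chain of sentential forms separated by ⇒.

S ⇒ Z   [S -> Z]
Z ⇒ Vx   [Z -> V x]
Vx ⇒ xx   [V -> x]

S ⇒ Z ⇒ Vx ⇒ xx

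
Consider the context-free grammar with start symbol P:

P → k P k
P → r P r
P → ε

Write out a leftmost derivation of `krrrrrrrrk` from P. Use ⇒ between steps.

P ⇒ kPk   [P → k P k]
kPk ⇒ krPrk   [P → r P r]
krPrk ⇒ krrPrrk   [P → r P r]
krrPrrk ⇒ krrrPrrrk   [P → r P r]
krrrPrrrk ⇒ krrrrPrrrrk   [P → r P r]
krrrrPrrrrk ⇒ krrrrrrrrk   [P → ε]

P⇒kPk⇒krPrk⇒krrPrrk⇒krrrPrrrk⇒krrrrPrrrrk⇒krrrrrrrrk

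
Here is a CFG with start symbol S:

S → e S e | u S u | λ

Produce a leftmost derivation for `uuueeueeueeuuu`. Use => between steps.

S=>uSu=>uuSuu=>uuuSuuu=>uuueSeuuu=>uuueeSeeuuu=>uuueeuSueeuuu=>uuueeueSeueeuuu=>uuueeueeueeuuu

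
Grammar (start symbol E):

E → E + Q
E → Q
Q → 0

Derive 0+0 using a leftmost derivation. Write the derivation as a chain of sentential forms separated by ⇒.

E ⇒ E+Q ⇒ Q+Q ⇒ 0+Q ⇒ 0+0

E ⇒ E+Q   [E → E + Q]
E+Q ⇒ Q+Q   [E → Q]
Q+Q ⇒ 0+Q   [Q → 0]
0+Q ⇒ 0+0   [Q → 0]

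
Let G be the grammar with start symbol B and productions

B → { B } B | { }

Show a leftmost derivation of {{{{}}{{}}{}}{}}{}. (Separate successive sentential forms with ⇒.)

B⇒{B}B⇒{{B}B}B⇒{{{B}B}B}B⇒{{{{}}B}B}B⇒{{{{}}{B}B}B}B⇒{{{{}}{{}}B}B}B⇒{{{{}}{{}}{}}B}B⇒{{{{}}{{}}{}}{}}B⇒{{{{}}{{}}{}}{}}{}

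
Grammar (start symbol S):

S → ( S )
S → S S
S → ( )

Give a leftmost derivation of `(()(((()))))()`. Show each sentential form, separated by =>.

S=>SS=>(S)S=>(SS)S=>(()S)S=>(()(S))S=>(()((S)))S=>(()(((S))))S=>(()(((()))))S=>(()(((()))))()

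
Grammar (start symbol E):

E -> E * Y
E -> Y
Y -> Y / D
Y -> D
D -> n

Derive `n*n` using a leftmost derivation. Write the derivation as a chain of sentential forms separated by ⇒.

E ⇒ E*Y ⇒ Y*Y ⇒ D*Y ⇒ n*Y ⇒ n*D ⇒ n*n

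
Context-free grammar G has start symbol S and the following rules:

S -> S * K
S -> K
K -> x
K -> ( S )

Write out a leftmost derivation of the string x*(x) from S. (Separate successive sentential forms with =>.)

S => S*K   [S -> S * K]
S*K => K*K   [S -> K]
K*K => x*K   [K -> x]
x*K => x*(S)   [K -> ( S )]
x*(S) => x*(K)   [S -> K]
x*(K) => x*(x)   [K -> x]

S => S*K => K*K => x*K => x*(S) => x*(K) => x*(x)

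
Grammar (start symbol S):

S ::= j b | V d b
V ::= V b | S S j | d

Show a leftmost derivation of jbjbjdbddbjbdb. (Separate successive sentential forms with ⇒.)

S⇒Vdb⇒Vbdb⇒SSjbdb⇒VdbSjbdb⇒SSjdbSjbdb⇒jbSjdbSjbdb⇒jbjbjdbSjbdb⇒jbjbjdbVdbjbdb⇒jbjbjdbddbjbdb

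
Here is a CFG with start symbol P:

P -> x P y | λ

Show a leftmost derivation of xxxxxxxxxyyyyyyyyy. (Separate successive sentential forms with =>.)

P=>xPy=>xxPyy=>xxxPyyy=>xxxxPyyyy=>xxxxxPyyyyy=>xxxxxxPyyyyyy=>xxxxxxxPyyyyyyy=>xxxxxxxxPyyyyyyyy=>xxxxxxxxxPyyyyyyyyy=>xxxxxxxxxyyyyyyyyy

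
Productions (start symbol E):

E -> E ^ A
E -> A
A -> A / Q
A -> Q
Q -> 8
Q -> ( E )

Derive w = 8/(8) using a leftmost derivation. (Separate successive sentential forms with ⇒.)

E ⇒ A   [E -> A]
A ⇒ A/Q   [A -> A / Q]
A/Q ⇒ Q/Q   [A -> Q]
Q/Q ⇒ 8/Q   [Q -> 8]
8/Q ⇒ 8/(E)   [Q -> ( E )]
8/(E) ⇒ 8/(A)   [E -> A]
8/(A) ⇒ 8/(Q)   [A -> Q]
8/(Q) ⇒ 8/(8)   [Q -> 8]

E ⇒ A ⇒ A/Q ⇒ Q/Q ⇒ 8/Q ⇒ 8/(E) ⇒ 8/(A) ⇒ 8/(Q) ⇒ 8/(8)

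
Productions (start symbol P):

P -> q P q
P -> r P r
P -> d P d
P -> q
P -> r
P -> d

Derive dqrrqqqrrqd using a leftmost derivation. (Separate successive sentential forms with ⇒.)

P ⇒ dPd ⇒ dqPqd ⇒ dqrPrqd ⇒ dqrrPrrqd ⇒ dqrrqPqrrqd ⇒ dqrrqqqrrqd

P ⇒ dPd   [P -> d P d]
dPd ⇒ dqPqd   [P -> q P q]
dqPqd ⇒ dqrPrqd   [P -> r P r]
dqrPrqd ⇒ dqrrPrrqd   [P -> r P r]
dqrrPrrqd ⇒ dqrrqPqrrqd   [P -> q P q]
dqrrqPqrrqd ⇒ dqrrqqqrrqd   [P -> q]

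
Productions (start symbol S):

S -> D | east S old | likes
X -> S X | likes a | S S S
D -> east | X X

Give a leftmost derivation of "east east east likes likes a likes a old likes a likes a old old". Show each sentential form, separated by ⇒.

S ⇒ east S old ⇒ east east S old old ⇒ east east D old old ⇒ east east X X old old ⇒ east east S X X old old ⇒ east east east S old X X old old ⇒ east east east D old X X old old ⇒ east east east X X old X X old old ⇒ east east east S X X old X X old old ⇒ east east east likes X X old X X old old ⇒ east east east likes likes a X old X X old old ⇒ east east east likes likes a likes a old X X old old ⇒ east east east likes likes a likes a old likes a X old old ⇒ east east east likes likes a likes a old likes a likes a old old

S ⇒ east S old   [S -> east S old]
east S old ⇒ east east S old old   [S -> east S old]
east east S old old ⇒ east east D old old   [S -> D]
east east D old old ⇒ east east X X old old   [D -> X X]
east east X X old old ⇒ east east S X X old old   [X -> S X]
east east S X X old old ⇒ east east east S old X X old old   [S -> east S old]
east east east S old X X old old ⇒ east east east D old X X old old   [S -> D]
east east east D old X X old old ⇒ east east east X X old X X old old   [D -> X X]
east east east X X old X X old old ⇒ east east east S X X old X X old old   [X -> S X]
east east east S X X old X X old old ⇒ east east east likes X X old X X old old   [S -> likes]
east east east likes X X old X X old old ⇒ east east east likes likes a X old X X old old   [X -> likes a]
east east east likes likes a X old X X old old ⇒ east east east likes likes a likes a old X X old old   [X -> likes a]
east east east likes likes a likes a old X X old old ⇒ east east east likes likes a likes a old likes a X old old   [X -> likes a]
east east east likes likes a likes a old likes a X old old ⇒ east east east likes likes a likes a old likes a likes a old old   [X -> likes a]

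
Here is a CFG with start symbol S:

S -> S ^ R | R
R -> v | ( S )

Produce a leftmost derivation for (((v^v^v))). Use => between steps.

S => R => (S) => (R) => ((S)) => ((R)) => (((S))) => (((S^R))) => (((S^R^R))) => (((R^R^R))) => (((v^R^R))) => (((v^v^R))) => (((v^v^v)))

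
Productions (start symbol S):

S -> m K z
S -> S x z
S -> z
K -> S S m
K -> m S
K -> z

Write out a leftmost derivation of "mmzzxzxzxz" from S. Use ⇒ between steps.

S ⇒ Sxz   [S -> S x z]
Sxz ⇒ Sxzxz   [S -> S x z]
Sxzxz ⇒ Sxzxzxz   [S -> S x z]
Sxzxzxz ⇒ mKzxzxzxz   [S -> m K z]
mKzxzxzxz ⇒ mmSzxzxzxz   [K -> m S]
mmSzxzxzxz ⇒ mmzzxzxzxz   [S -> z]

S ⇒ Sxz ⇒ Sxzxz ⇒ Sxzxzxz ⇒ mKzxzxzxz ⇒ mmSzxzxzxz ⇒ mmzzxzxzxz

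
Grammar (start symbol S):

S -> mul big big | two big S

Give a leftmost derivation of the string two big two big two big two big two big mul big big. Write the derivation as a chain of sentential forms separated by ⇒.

S ⇒ two big S ⇒ two big two big S ⇒ two big two big two big S ⇒ two big two big two big two big S ⇒ two big two big two big two big two big S ⇒ two big two big two big two big two big mul big big

S ⇒ two big S   [S -> two big S]
two big S ⇒ two big two big S   [S -> two big S]
two big two big S ⇒ two big two big two big S   [S -> two big S]
two big two big two big S ⇒ two big two big two big two big S   [S -> two big S]
two big two big two big two big S ⇒ two big two big two big two big two big S   [S -> two big S]
two big two big two big two big two big S ⇒ two big two big two big two big two big mul big big   [S -> mul big big]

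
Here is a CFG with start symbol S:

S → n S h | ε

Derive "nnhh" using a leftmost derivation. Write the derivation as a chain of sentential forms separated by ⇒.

S ⇒ nSh   [S → n S h]
nSh ⇒ nnShh   [S → n S h]
nnShh ⇒ nnhh   [S → ε]

S ⇒ nSh ⇒ nnShh ⇒ nnhh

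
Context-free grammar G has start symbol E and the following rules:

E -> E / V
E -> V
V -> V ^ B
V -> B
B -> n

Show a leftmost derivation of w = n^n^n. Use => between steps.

E => V   [E -> V]
V => V^B   [V -> V ^ B]
V^B => V^B^B   [V -> V ^ B]
V^B^B => B^B^B   [V -> B]
B^B^B => n^B^B   [B -> n]
n^B^B => n^n^B   [B -> n]
n^n^B => n^n^n   [B -> n]

E => V => V^B => V^B^B => B^B^B => n^B^B => n^n^B => n^n^n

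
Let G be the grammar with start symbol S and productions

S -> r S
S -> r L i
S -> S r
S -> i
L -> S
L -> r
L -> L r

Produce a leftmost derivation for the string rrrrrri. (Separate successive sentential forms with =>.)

S=>rLi=>rLri=>rLrri=>rLrrri=>rLrrrri=>rrrrrri

S => rLi   [S -> r L i]
rLi => rLri   [L -> L r]
rLri => rLrri   [L -> L r]
rLrri => rLrrri   [L -> L r]
rLrrri => rLrrrri   [L -> L r]
rLrrrri => rrrrrri   [L -> r]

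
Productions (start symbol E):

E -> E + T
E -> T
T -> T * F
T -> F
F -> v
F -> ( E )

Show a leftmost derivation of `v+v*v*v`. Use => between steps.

E => E+T   [E -> E + T]
E+T => T+T   [E -> T]
T+T => F+T   [T -> F]
F+T => v+T   [F -> v]
v+T => v+T*F   [T -> T * F]
v+T*F => v+T*F*F   [T -> T * F]
v+T*F*F => v+F*F*F   [T -> F]
v+F*F*F => v+v*F*F   [F -> v]
v+v*F*F => v+v*v*F   [F -> v]
v+v*v*F => v+v*v*v   [F -> v]

E => E+T => T+T => F+T => v+T => v+T*F => v+T*F*F => v+F*F*F => v+v*F*F => v+v*v*F => v+v*v*v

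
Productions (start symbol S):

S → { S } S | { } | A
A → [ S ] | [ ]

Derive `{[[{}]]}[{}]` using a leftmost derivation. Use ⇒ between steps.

S⇒{S}S⇒{A}S⇒{[S]}S⇒{[A]}S⇒{[[S]]}S⇒{[[{}]]}S⇒{[[{}]]}A⇒{[[{}]]}[S]⇒{[[{}]]}[{}]

S ⇒ {S}S   [S → { S } S]
{S}S ⇒ {A}S   [S → A]
{A}S ⇒ {[S]}S   [A → [ S ]]
{[S]}S ⇒ {[A]}S   [S → A]
{[A]}S ⇒ {[[S]]}S   [A → [ S ]]
{[[S]]}S ⇒ {[[{}]]}S   [S → { }]
{[[{}]]}S ⇒ {[[{}]]}A   [S → A]
{[[{}]]}A ⇒ {[[{}]]}[S]   [A → [ S ]]
{[[{}]]}[S] ⇒ {[[{}]]}[{}]   [S → { }]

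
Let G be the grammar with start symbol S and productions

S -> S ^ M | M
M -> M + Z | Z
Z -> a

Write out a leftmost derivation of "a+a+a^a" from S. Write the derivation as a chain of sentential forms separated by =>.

S => S^M   [S -> S ^ M]
S^M => M^M   [S -> M]
M^M => M+Z^M   [M -> M + Z]
M+Z^M => M+Z+Z^M   [M -> M + Z]
M+Z+Z^M => Z+Z+Z^M   [M -> Z]
Z+Z+Z^M => a+Z+Z^M   [Z -> a]
a+Z+Z^M => a+a+Z^M   [Z -> a]
a+a+Z^M => a+a+a^M   [Z -> a]
a+a+a^M => a+a+a^Z   [M -> Z]
a+a+a^Z => a+a+a^a   [Z -> a]

S => S^M => M^M => M+Z^M => M+Z+Z^M => Z+Z+Z^M => a+Z+Z^M => a+a+Z^M => a+a+a^M => a+a+a^Z => a+a+a^a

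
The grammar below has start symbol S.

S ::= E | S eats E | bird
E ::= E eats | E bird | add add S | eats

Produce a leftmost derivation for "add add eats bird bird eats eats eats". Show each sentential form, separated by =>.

S => E   [S ::= E]
E => add add S   [E ::= add add S]
add add S => add add S eats E   [S ::= S eats E]
add add S eats E => add add E eats E   [S ::= E]
add add E eats E => add add E eats eats E   [E ::= E eats]
add add E eats eats E => add add E bird eats eats E   [E ::= E bird]
add add E bird eats eats E => add add E bird bird eats eats E   [E ::= E bird]
add add E bird bird eats eats E => add add eats bird bird eats eats E   [E ::= eats]
add add eats bird bird eats eats E => add add eats bird bird eats eats eats   [E ::= eats]

S => E => add add S => add add S eats E => add add E eats E => add add E eats eats E => add add E bird eats eats E => add add E bird bird eats eats E => add add eats bird bird eats eats E => add add eats bird bird eats eats eats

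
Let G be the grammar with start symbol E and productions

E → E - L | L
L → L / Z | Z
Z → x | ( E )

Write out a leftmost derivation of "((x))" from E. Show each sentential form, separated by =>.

E => L   [E → L]
L => Z   [L → Z]
Z => (E)   [Z → ( E )]
(E) => (L)   [E → L]
(L) => (Z)   [L → Z]
(Z) => ((E))   [Z → ( E )]
((E)) => ((L))   [E → L]
((L)) => ((Z))   [L → Z]
((Z)) => ((x))   [Z → x]

E => L => Z => (E) => (L) => (Z) => ((E)) => ((L)) => ((Z)) => ((x))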